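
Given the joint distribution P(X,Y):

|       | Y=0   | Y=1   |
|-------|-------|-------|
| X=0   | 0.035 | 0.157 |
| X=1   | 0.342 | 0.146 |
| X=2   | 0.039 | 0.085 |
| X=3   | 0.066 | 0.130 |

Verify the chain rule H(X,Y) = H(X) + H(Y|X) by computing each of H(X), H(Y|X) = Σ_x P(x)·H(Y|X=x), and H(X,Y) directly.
H(X) = 1.7965 bits, H(Y|X) = 0.8531 bits, H(X,Y) = 2.6496 bits

Marginal of X (row sums):
  P(X=0) = 0.035 + 0.157 = 0.192
  P(X=1) = 0.342 + 0.146 = 0.488
  P(X=2) = 0.039 + 0.085 = 0.124
  P(X=3) = 0.066 + 0.130 = 0.196
H(X) = -[0.192·log₂(0.192) + 0.488·log₂(0.488) + 0.124·log₂(0.124) + 0.196·log₂(0.196)]
  = 0.457118 + 0.505103 + 0.373437 + 0.460811 = 1.7965 bits

H(Y|X) = Σ_x P(x)·H(Y|X=x):
  X=0: P(X=0) = 0.192, P(Y|X=0) = (35/192, 157/192) → H(Y|X=0) = 0.685065
  X=1: P(X=1) = 0.488, P(Y|X=1) = (171/244, 73/244) → H(Y|X=1) = 0.880287
  X=2: P(X=2) = 0.124, P(Y|X=2) = (39/124, 85/124) → H(Y|X=2) = 0.898318
  X=3: P(X=3) = 0.196, P(Y|X=3) = (33/98, 65/98) → H(Y|X=3) = 0.921660
H(Y|X) = 0.192·0.685065 + 0.488·0.880287 + 0.124·0.898318 + 0.196·0.921660 = 0.8531 bits

H(X,Y) = -Σ_{x,y} P(x,y) log₂ P(x,y). Per-cell terms -P(x,y)·log₂P(x,y):
  X=0: 0.169278, 0.419373
  X=1: 0.529393, 0.405290
  X=2: 0.182535, 0.302293
  X=3: 0.258812, 0.382644
Sum of the 8 terms: H(X,Y) = 2.6496 bits

Chain rule check:
  H(X) + H(Y|X) = 1.7965 + 0.8531 = 2.6496 bits
  H(X,Y) = 2.6496 bits
✓ Chain rule verified.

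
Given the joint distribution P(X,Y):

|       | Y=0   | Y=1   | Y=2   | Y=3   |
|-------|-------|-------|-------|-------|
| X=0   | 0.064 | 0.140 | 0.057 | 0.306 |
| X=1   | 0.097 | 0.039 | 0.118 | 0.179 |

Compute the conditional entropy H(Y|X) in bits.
1.7394 bits

H(Y|X) = H(X,Y) - H(X)

H(X,Y) = -Σ_{x,y} P(x,y) log₂ P(x,y). Per-cell terms -P(x,y)·log₂P(x,y):
  X=0: 0.2538, 0.3971, 0.2356, 0.5228
  X=1: 0.3265, 0.1825, 0.3638, 0.4443
Sum of the 8 terms: H(X,Y) = 2.7264 bits

Marginal of X (row sums):
  P(X=0) = 0.064 + 0.140 + 0.057 + 0.306 = 0.567
  P(X=1) = 0.097 + 0.039 + 0.118 + 0.179 = 0.433
H(X) = -[0.567·log₂(0.567) + 0.433·log₂(0.433)]
  = 0.4641 + 0.5229 = 0.9870 bits

H(Y|X) = H(X,Y) - H(X) = 2.7264 - 0.9870 = 1.7394 bits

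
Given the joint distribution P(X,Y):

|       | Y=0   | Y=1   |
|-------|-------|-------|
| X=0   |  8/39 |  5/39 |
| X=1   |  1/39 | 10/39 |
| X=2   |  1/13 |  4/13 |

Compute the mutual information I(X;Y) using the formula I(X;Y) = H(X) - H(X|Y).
0.1685 bits

I(X;Y) = H(X) - H(X|Y)

Marginal of X (row sums):
  P(X=0) = 8/39 + 5/39 = 1/3
  P(X=1) = 1/39 + 10/39 = 11/39
  P(X=2) = 1/13 + 4/13 = 5/13
H(X) = -[(1/3)·log₂(1/3) + (11/39)·log₂(11/39) + (5/13)·log₂(5/13)]
  = 0.528321 + 0.515017 + 0.530197 = 1.573535 bits

Marginal of Y (column sums):
  P(Y=0) = 8/39 + 1/39 + 1/13 = 4/13
  P(Y=1) = 5/39 + 10/39 + 4/13 = 9/13
H(X|Y) = Σ_y P(y)·H(X|Y=y):
  Y=0: P(Y=0) = 4/13, P(X|Y=0) = (2/3, 1/12, 1/4) → H(X|Y=0) = 1.188722
  Y=1: P(Y=1) = 9/13, P(X|Y=1) = (5/27, 10/27, 4/9) → H(X|Y=1) = 1.501240
H(X|Y) = (4/13)·1.188722 + (9/13)·1.501240 = 1.405081 bits

I(X;Y) = H(X) - H(X|Y) = 1.573535 - 1.405081 = 0.1685 bits

Cross-check via I(X;Y) = H(X) + H(Y) - H(X,Y): computing H(Y) from the column sums and H(X,Y) from the 6 cells in the same way gives H(Y) = 0.890492 bits and H(X,Y) = 2.295573 bits, so
I(X;Y) = 1.573535 + 0.890492 - 2.295573 = 0.1685 bits ✓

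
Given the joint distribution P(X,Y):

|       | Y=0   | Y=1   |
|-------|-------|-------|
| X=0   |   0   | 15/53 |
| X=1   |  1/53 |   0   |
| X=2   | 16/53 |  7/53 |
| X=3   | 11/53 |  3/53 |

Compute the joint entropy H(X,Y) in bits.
2.2362 bits

H(X,Y) = -Σ_{x,y} P(x,y) log₂ P(x,y). Per-cell terms -P(x,y)·log₂P(x,y):
  X=0: 0.00000, 0.51539
  X=1: 0.10807, 0.00000
  X=2: 0.52164, 0.38574
  X=3: 0.47082, 0.23451
  (cells with P = 0 contribute 0)
Sum of the 8 terms: H(X,Y) = 2.2362 bits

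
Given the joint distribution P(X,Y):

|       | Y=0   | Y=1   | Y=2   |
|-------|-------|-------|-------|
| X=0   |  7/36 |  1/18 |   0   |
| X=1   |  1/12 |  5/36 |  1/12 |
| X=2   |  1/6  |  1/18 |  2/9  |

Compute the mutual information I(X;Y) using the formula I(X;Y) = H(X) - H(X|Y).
0.2564 bits

I(X;Y) = H(X) - H(X|Y)

Marginal of X (row sums):
  P(X=0) = 7/36 + 1/18 + 0 = 1/4
  P(X=1) = 1/12 + 5/36 + 1/12 = 11/36
  P(X=2) = 1/6 + 1/18 + 2/9 = 4/9
H(X) = -[(1/4)·log₂(1/4) + (11/36)·log₂(11/36) + (4/9)·log₂(4/9)]
  = 0.50000 + 0.52265 + 0.51997 = 1.5426 bits

Marginal of Y (column sums):
  P(Y=0) = 7/36 + 1/12 + 1/6 = 4/9
  P(Y=1) = 1/18 + 5/36 + 1/18 = 1/4
  P(Y=2) = 0 + 1/12 + 2/9 = 11/36
H(X|Y) = Σ_y P(y)·H(X|Y=y):
  Y=0: P(Y=0) = 4/9, P(X|Y=0) = (7/16, 3/16, 3/8) → H(X|Y=0) = 1.50524
  Y=1: P(Y=1) = 1/4, P(X|Y=1) = (2/9, 5/9, 2/9) → H(X|Y=1) = 1.43552
  Y=2: P(Y=2) = 11/36, P(X|Y=2) = (0, 3/11, 8/11) → H(X|Y=2) = 0.84535
H(X|Y) = (4/9)·1.50524 + (1/4)·1.43552 + (11/36)·0.84535 = 1.2862 bits

I(X;Y) = H(X) - H(X|Y) = 1.5426 - 1.2862 = 0.2564 bits

Cross-check via I(X;Y) = H(X) + H(Y) - H(X,Y): computing H(Y) from the column sums and H(X,Y) from the 9 cells in the same way gives H(Y) = 1.5426 bits and H(X,Y) = 2.8288 bits, so
I(X;Y) = 1.5426 + 1.5426 - 2.8288 = 0.2564 bits ✓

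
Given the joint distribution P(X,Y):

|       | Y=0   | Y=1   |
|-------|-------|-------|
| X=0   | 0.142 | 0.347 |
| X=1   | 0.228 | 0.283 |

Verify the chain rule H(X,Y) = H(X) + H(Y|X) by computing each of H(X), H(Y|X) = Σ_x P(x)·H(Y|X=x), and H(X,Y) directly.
H(X) = 0.9997 bits, H(Y|X) = 0.9318 bits, H(X,Y) = 1.9314 bits

Marginal of X (row sums):
  P(X=0) = 0.142 + 0.347 = 0.489
  P(X=1) = 0.228 + 0.283 = 0.511
H(X) = -[0.489·log₂(0.489) + 0.511·log₂(0.511)]
  = 0.504694 + 0.494957 = 0.9997 bits

H(Y|X) = Σ_x P(x)·H(Y|X=x):
  X=0: P(X=0) = 0.489, P(Y|X=0) = (142/489, 347/489) → H(Y|X=0) = 0.869223
  X=1: P(X=1) = 0.511, P(Y|X=1) = (228/511, 283/511) → H(Y|X=1) = 0.991627
H(Y|X) = 0.489·0.869223 + 0.511·0.991627 = 0.9318 bits

H(X,Y) = -Σ_{x,y} P(x,y) log₂ P(x,y). Per-cell terms -P(x,y)·log₂P(x,y):
  X=0: 0.399877, 0.529866
  X=1: 0.486300, 0.515379
Sum of the 4 terms: H(X,Y) = 1.9314 bits

Chain rule check:
  H(X) + H(Y|X) = 0.9997 + 0.9318 = 1.9315 bits
  H(X,Y) = 1.9314 bits
✓ Chain rule verified (Δ = 0.0001 is 4-dp rounding noise: each of the three values was rounded independently).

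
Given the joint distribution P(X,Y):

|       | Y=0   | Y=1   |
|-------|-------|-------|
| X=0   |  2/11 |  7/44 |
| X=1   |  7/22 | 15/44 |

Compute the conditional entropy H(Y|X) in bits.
0.9983 bits

H(Y|X) = H(X,Y) - H(X)

H(X,Y) = -Σ_{x,y} P(x,y) log₂ P(x,y). Per-cell terms -P(x,y)·log₂P(x,y):
  X=0: 0.44717, 0.42192
  X=1: 0.52566, 0.52928
Sum of the 4 terms: H(X,Y) = 1.9240 bits

Marginal of X (row sums):
  P(X=0) = 2/11 + 7/44 = 15/44
  P(X=1) = 7/22 + 15/44 = 29/44
H(X) = -[(15/44)·log₂(15/44) + (29/44)·log₂(29/44)]
  = 0.52928 + 0.39641 = 0.9257 bits

H(Y|X) = H(X,Y) - H(X) = 1.9240 - 0.9257 = 0.9983 bits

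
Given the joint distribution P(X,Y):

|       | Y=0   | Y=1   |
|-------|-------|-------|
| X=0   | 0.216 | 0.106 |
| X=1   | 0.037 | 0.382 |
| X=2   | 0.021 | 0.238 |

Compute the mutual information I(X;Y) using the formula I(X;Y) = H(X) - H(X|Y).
0.2672 bits

I(X;Y) = H(X) - H(X|Y)

Marginal of X (row sums):
  P(X=0) = 0.216 + 0.106 = 0.322
  P(X=1) = 0.037 + 0.382 = 0.419
  P(X=2) = 0.021 + 0.238 = 0.259
H(X) = -[0.322·log₂(0.322) + 0.419·log₂(0.419) + 0.259·log₂(0.259)]
  = 0.52643 + 0.52584 + 0.50478 = 1.55705 bits

Marginal of Y (column sums):
  P(Y=0) = 0.216 + 0.037 + 0.021 = 0.274
  P(Y=1) = 0.106 + 0.382 + 0.238 = 0.726
H(X|Y) = Σ_y P(y)·H(X|Y=y):
  Y=0: P(Y=0) = 0.274, P(X|Y=0) = (108/137, 37/274, 21/274) → H(X|Y=0) = 0.94459
  Y=1: P(Y=1) = 0.726, P(X|Y=1) = (53/363, 191/363, 119/363) → H(X|Y=1) = 1.42021
H(X|Y) = 0.274·0.94459 + 0.726·1.42021 = 1.28989 bits

I(X;Y) = H(X) - H(X|Y) = 1.55705 - 1.28989 = 0.2672 bits

Cross-check via I(X;Y) = H(X) + H(Y) - H(X,Y): computing H(Y) from the column sums and H(X,Y) from the 6 cells in the same way gives H(Y) = 0.84715 bits and H(X,Y) = 2.13704 bits, so
I(X;Y) = 1.55705 + 0.84715 - 2.13704 = 0.2672 bits ✓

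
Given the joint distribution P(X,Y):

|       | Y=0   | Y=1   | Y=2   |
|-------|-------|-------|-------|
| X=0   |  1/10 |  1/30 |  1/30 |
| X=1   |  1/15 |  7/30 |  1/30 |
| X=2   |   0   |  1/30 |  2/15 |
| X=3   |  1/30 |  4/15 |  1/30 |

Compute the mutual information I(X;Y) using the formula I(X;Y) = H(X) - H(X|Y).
0.3769 bits

I(X;Y) = H(X) - H(X|Y)

Marginal of X (row sums):
  P(X=0) = 1/10 + 1/30 + 1/30 = 1/6
  P(X=1) = 1/15 + 7/30 + 1/30 = 1/3
  P(X=2) = 0 + 1/30 + 2/15 = 1/6
  P(X=3) = 1/30 + 4/15 + 1/30 = 1/3
H(X) = -[(1/6)·log₂(1/6) + (1/3)·log₂(1/3) + (1/6)·log₂(1/6) + (1/3)·log₂(1/3)]
  = 0.43083 + 0.52832 + 0.43083 + 0.52832 = 1.9183 bits

Marginal of Y (column sums):
  P(Y=0) = 1/10 + 1/15 + 0 + 1/30 = 1/5
  P(Y=1) = 1/30 + 7/30 + 1/30 + 4/15 = 17/30
  P(Y=2) = 1/30 + 1/30 + 2/15 + 1/30 = 7/30
H(X|Y) = Σ_y P(y)·H(X|Y=y):
  Y=0: P(Y=0) = 1/5, P(X|Y=0) = (1/2, 1/3, 0, 1/6) → H(X|Y=0) = 1.45915
  Y=1: P(Y=1) = 17/30, P(X|Y=1) = (1/17, 7/17, 1/17, 8/17) → H(X|Y=1) = 1.51973
  Y=2: P(Y=2) = 7/30, P(X|Y=2) = (1/7, 1/7, 4/7, 1/7) → H(X|Y=2) = 1.66450
H(X|Y) = (1/5)·1.45915 + (17/30)·1.51973 + (7/30)·1.66450 = 1.5414 bits

I(X;Y) = H(X) - H(X|Y) = 1.9183 - 1.5414 = 0.3769 bits

Cross-check via I(X;Y) = H(X) + H(Y) - H(X,Y): computing H(Y) from the column sums and H(X,Y) from the 12 cells in the same way gives H(Y) = 1.4186 bits and H(X,Y) = 2.9600 bits, so
I(X;Y) = 1.9183 + 1.4186 - 2.9600 = 0.3769 bits ✓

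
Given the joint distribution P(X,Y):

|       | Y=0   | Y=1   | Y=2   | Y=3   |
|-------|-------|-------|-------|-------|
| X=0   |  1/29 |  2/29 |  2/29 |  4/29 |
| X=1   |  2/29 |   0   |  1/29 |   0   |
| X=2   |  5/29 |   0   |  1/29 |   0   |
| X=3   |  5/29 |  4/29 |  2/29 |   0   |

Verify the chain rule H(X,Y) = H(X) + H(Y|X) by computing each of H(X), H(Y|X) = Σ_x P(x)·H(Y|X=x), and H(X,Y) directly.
H(X) = 1.8632 bits, H(Y|X) = 1.3665 bits, H(X,Y) = 3.2297 bits

Marginal of X (row sums):
  P(X=0) = 1/29 + 2/29 + 2/29 + 4/29 = 9/29
  P(X=1) = 2/29 + 0 + 1/29 + 0 = 3/29
  P(X=2) = 5/29 + 0 + 1/29 + 0 = 6/29
  P(X=3) = 5/29 + 4/29 + 2/29 + 0 = 11/29
H(X) = -[(9/29)·log₂(9/29) + (3/29)·log₂(3/29) + (6/29)·log₂(6/29) + (11/29)·log₂(11/29)]
  = 0.52388 + 0.33859 + 0.47028 + 0.53048 = 1.8632 bits

H(Y|X) = Σ_x P(x)·H(Y|X=x):
  X=0: P(X=0) = 9/29, P(Y|X=0) = (1/9, 2/9, 2/9, 4/9) → H(Y|X=0) = 1.83659
  X=1: P(X=1) = 3/29, P(Y|X=1) = (2/3, 0, 1/3, 0) → H(Y|X=1) = 0.91830
  X=2: P(X=2) = 6/29, P(Y|X=2) = (5/6, 0, 1/6, 0) → H(Y|X=2) = 0.65002
  X=3: P(X=3) = 11/29, P(Y|X=3) = (5/11, 4/11, 2/11, 0) → H(Y|X=3) = 1.49492
H(Y|X) = (9/29)·1.83659 + (3/29)·0.91830 + (6/29)·0.65002 + (11/29)·1.49492 = 1.3665 bits

H(X,Y) = -Σ_{x,y} P(x,y) log₂ P(x,y). Per-cell terms -P(x,y)·log₂P(x,y):
  X=0: 0.16752, 0.26607, 0.26607, 0.39420
  X=1: 0.26607, 0.00000, 0.16752, 0.00000
  X=2: 0.43725, 0.00000, 0.16752, 0.00000
  X=3: 0.43725, 0.39420, 0.26607, 0.00000
  (cells with P = 0 contribute 0)
Sum of the 16 terms: H(X,Y) = 3.2297 bits

Chain rule check:
  H(X) + H(Y|X) = 1.8632 + 1.3665 = 3.2297 bits
  H(X,Y) = 3.2297 bits
✓ Chain rule verified.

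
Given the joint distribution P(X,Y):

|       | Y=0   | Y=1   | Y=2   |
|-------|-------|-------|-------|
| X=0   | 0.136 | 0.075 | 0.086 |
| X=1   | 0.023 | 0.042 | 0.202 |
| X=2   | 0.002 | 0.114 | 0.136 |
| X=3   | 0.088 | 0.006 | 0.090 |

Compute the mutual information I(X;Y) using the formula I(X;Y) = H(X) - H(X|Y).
0.2730 bits

I(X;Y) = H(X) - H(X|Y)

Marginal of X (row sums):
  P(X=0) = 0.136 + 0.075 + 0.086 = 0.297
  P(X=1) = 0.023 + 0.042 + 0.202 = 0.267
  P(X=2) = 0.002 + 0.114 + 0.136 = 0.252
  P(X=3) = 0.088 + 0.006 + 0.090 = 0.184
H(X) = -[0.297·log₂(0.297) + 0.267·log₂(0.267) + 0.252·log₂(0.252) + 0.184·log₂(0.184)]
  = 0.52019 + 0.50866 + 0.50110 + 0.44937 = 1.9793 bits

Marginal of Y (column sums):
  P(Y=0) = 0.136 + 0.023 + 0.002 + 0.088 = 0.249
  P(Y=1) = 0.075 + 0.042 + 0.114 + 0.006 = 0.237
  P(Y=2) = 0.086 + 0.202 + 0.136 + 0.090 = 0.514
H(X|Y) = Σ_y P(y)·H(X|Y=y):
  Y=0: P(Y=0) = 0.249, P(X|Y=0) = (136/249, 23/249, 2/249, 88/249) → H(X|Y=0) = 1.38022
  Y=1: P(Y=1) = 0.237, P(X|Y=1) = (25/79, 14/79, 38/79, 2/79) → H(X|Y=1) = 1.60985
  Y=2: P(Y=2) = 0.514, P(X|Y=2) = (43/257, 101/257, 68/257, 45/257) → H(X|Y=2) = 1.90878
H(X|Y) = 0.249·1.38022 + 0.237·1.60985 + 0.514·1.90878 = 1.7063 bits

I(X;Y) = H(X) - H(X|Y) = 1.9793 - 1.7063 = 0.2730 bits

Cross-check via I(X;Y) = H(X) + H(Y) - H(X,Y): computing H(Y) from the column sums and H(X,Y) from the 12 cells in the same way gives H(Y) = 1.4852 bits and H(X,Y) = 3.1915 bits, so
I(X;Y) = 1.9793 + 1.4852 - 3.1915 = 0.2730 bits ✓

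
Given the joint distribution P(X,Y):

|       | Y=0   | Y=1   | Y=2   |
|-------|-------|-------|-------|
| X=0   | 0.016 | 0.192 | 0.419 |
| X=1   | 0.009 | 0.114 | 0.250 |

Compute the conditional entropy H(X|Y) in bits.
0.9529 bits

H(X|Y) = H(X,Y) - H(Y)

H(X,Y) = -Σ_{x,y} P(x,y) log₂ P(x,y). Per-cell terms -P(x,y)·log₂P(x,y):
  X=0: 0.0955, 0.4571, 0.5258
  X=1: 0.0612, 0.3571, 0.5000
Sum of the 6 terms: H(X,Y) = 1.9967 bits

Marginal of Y (column sums):
  P(Y=0) = 0.016 + 0.009 = 0.025
  P(Y=1) = 0.192 + 0.114 = 0.306
  P(Y=2) = 0.419 + 0.250 = 0.669
H(Y) = -[0.025·log₂(0.025) + 0.306·log₂(0.306) + 0.669·log₂(0.669)]
  = 0.1330 + 0.5228 + 0.3880 = 1.0438 bits

H(X|Y) = H(X,Y) - H(Y) = 1.9967 - 1.0438 = 0.9529 bits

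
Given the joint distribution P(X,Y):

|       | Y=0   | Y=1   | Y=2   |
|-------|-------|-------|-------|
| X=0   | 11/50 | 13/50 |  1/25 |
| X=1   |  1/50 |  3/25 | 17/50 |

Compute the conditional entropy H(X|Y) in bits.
0.6257 bits

H(X|Y) = H(X,Y) - H(Y)

H(X,Y) = -Σ_{x,y} P(x,y) log₂ P(x,y). Per-cell terms -P(x,y)·log₂P(x,y):
  X=0: 0.48057, 0.50529, 0.18575
  X=1: 0.11288, 0.36707, 0.52917
Sum of the 6 terms: H(X,Y) = 2.1807 bits

Marginal of Y (column sums):
  P(Y=0) = 11/50 + 1/50 = 6/25
  P(Y=1) = 13/50 + 3/25 = 19/50
  P(Y=2) = 1/25 + 17/50 = 19/50
H(Y) = -[(6/25)·log₂(6/25) + (19/50)·log₂(19/50) + (19/50)·log₂(19/50)]
  = 0.49413 + 0.53045 + 0.53045 = 1.5550 bits

H(X|Y) = H(X,Y) - H(Y) = 2.1807 - 1.5550 = 0.6257 bits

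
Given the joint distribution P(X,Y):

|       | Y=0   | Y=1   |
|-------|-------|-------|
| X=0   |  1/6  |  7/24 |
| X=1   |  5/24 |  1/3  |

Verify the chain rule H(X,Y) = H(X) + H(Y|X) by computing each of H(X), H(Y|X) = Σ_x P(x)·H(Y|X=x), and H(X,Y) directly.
H(X) = 0.9950 bits, H(Y|X) = 0.9541 bits, H(X,Y) = 1.9491 bits

Marginal of X (row sums):
  P(X=0) = 1/6 + 7/24 = 11/24
  P(X=1) = 5/24 + 1/3 = 13/24
H(X) = -[(11/24)·log₂(11/24) + (13/24)·log₂(13/24)]
  = 0.5159 + 0.4791 = 0.9950 bits

H(Y|X) = Σ_x P(x)·H(Y|X=x):
  X=0: P(X=0) = 11/24, P(Y|X=0) = (4/11, 7/11) → H(Y|X=0) = 0.9457
  X=1: P(X=1) = 13/24, P(Y|X=1) = (5/13, 8/13) → H(Y|X=1) = 0.9612
H(Y|X) = (11/24)·0.9457 + (13/24)·0.9612 = 0.9541 bits

H(X,Y) = -Σ_{x,y} P(x,y) log₂ P(x,y). Per-cell terms -P(x,y)·log₂P(x,y):
  X=0: 0.4308, 0.5185
  X=1: 0.4715, 0.5283
Sum of the 4 terms: H(X,Y) = 1.9491 bits

Chain rule check:
  H(X) + H(Y|X) = 0.9950 + 0.9541 = 1.9491 bits
  H(X,Y) = 1.9491 bits
✓ Chain rule verified.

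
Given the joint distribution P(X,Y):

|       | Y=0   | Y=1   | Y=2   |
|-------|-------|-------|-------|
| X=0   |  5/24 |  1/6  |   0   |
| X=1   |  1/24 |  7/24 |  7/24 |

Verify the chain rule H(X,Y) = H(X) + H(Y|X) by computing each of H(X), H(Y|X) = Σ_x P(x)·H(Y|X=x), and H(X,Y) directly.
H(X) = 0.9544 bits, H(Y|X) = 1.1758 bits, H(X,Y) = 2.1303 bits

Marginal of X (row sums):
  P(X=0) = 5/24 + 1/6 + 0 = 3/8
  P(X=1) = 1/24 + 7/24 + 7/24 = 5/8
H(X) = -[(3/8)·log₂(3/8) + (5/8)·log₂(5/8)]
  = 0.53064 + 0.42379 = 0.9544 bits

H(Y|X) = Σ_x P(x)·H(Y|X=x):
  X=0: P(X=0) = 3/8, P(Y|X=0) = (5/9, 4/9, 0) → H(Y|X=0) = 0.99108
  X=1: P(X=1) = 5/8, P(Y|X=1) = (1/15, 7/15, 7/15) → H(Y|X=1) = 1.28669
H(Y|X) = (3/8)·0.99108 + (5/8)·1.28669 = 1.1758 bits

H(X,Y) = -Σ_{x,y} P(x,y) log₂ P(x,y). Per-cell terms -P(x,y)·log₂P(x,y):
  X=0: 0.47147, 0.43083, 0.00000
  X=1: 0.19104, 0.51847, 0.51847
  (cells with P = 0 contribute 0)
Sum of the 6 terms: H(X,Y) = 2.1303 bits

Chain rule check:
  H(X) + H(Y|X) = 0.9544 + 1.1758 = 2.1302 bits
  H(X,Y) = 2.1303 bits
✓ Chain rule verified (Δ = 0.0001 is 4-dp rounding noise: each of the three values was rounded independently).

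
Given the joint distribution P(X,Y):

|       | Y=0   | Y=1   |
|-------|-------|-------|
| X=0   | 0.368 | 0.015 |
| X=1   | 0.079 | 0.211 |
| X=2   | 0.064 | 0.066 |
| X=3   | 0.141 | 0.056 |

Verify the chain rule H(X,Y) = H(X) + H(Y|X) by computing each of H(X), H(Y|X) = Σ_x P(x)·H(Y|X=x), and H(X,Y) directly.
H(X) = 1.8926 bits, H(Y|X) = 0.6360 bits, H(X,Y) = 2.5285 bits

Marginal of X (row sums):
  P(X=0) = 0.368 + 0.015 = 0.383
  P(X=1) = 0.079 + 0.211 = 0.290
  P(X=2) = 0.064 + 0.066 = 0.130
  P(X=3) = 0.141 + 0.056 = 0.197
H(X) = -[0.383·log₂(0.383) + 0.290·log₂(0.290) + 0.130·log₂(0.130) + 0.197·log₂(0.197)]
  = 0.53030 + 0.51790 + 0.38264 + 0.46172 = 1.8926 bits

H(Y|X) = Σ_x P(x)·H(Y|X=x):
  X=0: P(X=0) = 0.383, P(Y|X=0) = (368/383, 15/383) → H(Y|X=0) = 0.23845
  X=1: P(X=1) = 0.290, P(Y|X=1) = (79/290, 211/290) → H(Y|X=1) = 0.84491
  X=2: P(X=2) = 0.130, P(Y|X=2) = (32/65, 33/65) → H(Y|X=2) = 0.99983
  X=3: P(X=3) = 0.197, P(Y|X=3) = (141/197, 56/197) → H(Y|X=3) = 0.86120
H(Y|X) = 0.383·0.23845 + 0.290·0.84491 + 0.130·0.99983 + 0.197·0.86120 = 0.6360 bits

H(X,Y) = -Σ_{x,y} P(x,y) log₂ P(x,y). Per-cell terms -P(x,y)·log₂P(x,y):
  X=0: 0.53074, 0.09088
  X=1: 0.28930, 0.47363
  X=2: 0.25381, 0.25881
  X=3: 0.39850, 0.23287
Sum of the 8 terms: H(X,Y) = 2.5285 bits

Chain rule check:
  H(X) + H(Y|X) = 1.8926 + 0.6360 = 2.5286 bits
  H(X,Y) = 2.5285 bits
✓ Chain rule verified (Δ = 0.0001 is 4-dp rounding noise: each of the three values was rounded independently).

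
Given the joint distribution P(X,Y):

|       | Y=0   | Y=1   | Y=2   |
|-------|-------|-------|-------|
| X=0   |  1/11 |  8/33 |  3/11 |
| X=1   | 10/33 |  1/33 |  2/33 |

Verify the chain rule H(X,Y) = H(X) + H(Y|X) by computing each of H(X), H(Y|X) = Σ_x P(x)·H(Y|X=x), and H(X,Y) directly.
H(X) = 0.9673 bits, H(Y|X) = 1.2740 bits, H(X,Y) = 2.2413 bits

Marginal of X (row sums):
  P(X=0) = 1/11 + 8/33 + 3/11 = 20/33
  P(X=1) = 10/33 + 1/33 + 2/33 = 13/33
H(X) = -[(20/33)·log₂(20/33) + (13/33)·log₂(13/33)]
  = 0.4379 + 0.5294 = 0.9673 bits

H(Y|X) = Σ_x P(x)·H(Y|X=x):
  X=0: P(X=0) = 20/33, P(Y|X=0) = (3/20, 2/5, 9/20) → H(Y|X=0) = 1.4577
  X=1: P(X=1) = 13/33, P(Y|X=1) = (10/13, 1/13, 2/13) → H(Y|X=1) = 0.9913
H(Y|X) = (20/33)·1.4577 + (13/33)·0.9913 = 1.2740 bits

H(X,Y) = -Σ_{x,y} P(x,y) log₂ P(x,y). Per-cell terms -P(x,y)·log₂P(x,y):
  X=0: 0.3145, 0.4956, 0.5112
  X=1: 0.5220, 0.1529, 0.2451
Sum of the 6 terms: H(X,Y) = 2.2413 bits

Chain rule check:
  H(X) + H(Y|X) = 0.9673 + 1.2740 = 2.2413 bits
  H(X,Y) = 2.2413 bits
✓ Chain rule verified.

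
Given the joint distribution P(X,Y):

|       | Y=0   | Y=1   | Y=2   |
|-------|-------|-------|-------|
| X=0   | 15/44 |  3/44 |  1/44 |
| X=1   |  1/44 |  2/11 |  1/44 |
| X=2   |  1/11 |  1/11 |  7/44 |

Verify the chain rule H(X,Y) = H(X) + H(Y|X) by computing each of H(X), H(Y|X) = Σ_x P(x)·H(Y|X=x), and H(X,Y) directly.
H(X) = 1.5382 bits, H(Y|X) = 1.1255 bits, H(X,Y) = 2.6638 bits

Marginal of X (row sums):
  P(X=0) = 15/44 + 3/44 + 1/44 = 19/44
  P(X=1) = 1/44 + 2/11 + 1/44 = 5/22
  P(X=2) = 1/11 + 1/11 + 7/44 = 15/44
H(X) = -[(19/44)·log₂(19/44) + (5/22)·log₂(5/22) + (15/44)·log₂(15/44)]
  = 0.52315 + 0.48580 + 0.52928 = 1.5382 bits

H(Y|X) = Σ_x P(x)·H(Y|X=x):
  X=0: P(X=0) = 19/44, P(Y|X=0) = (15/19, 3/19, 1/19) → H(Y|X=0) = 0.91328
  X=1: P(X=1) = 5/22, P(Y|X=1) = (1/10, 4/5, 1/10) → H(Y|X=1) = 0.92193
  X=2: P(X=2) = 15/44, P(Y|X=2) = (4/15, 4/15, 7/15) → H(Y|X=2) = 1.53012
H(Y|X) = (19/44)·0.91328 + (5/22)·0.92193 + (15/44)·1.53012 = 1.1255 bits

H(X,Y) = -Σ_{x,y} P(x,y) log₂ P(x,y). Per-cell terms -P(x,y)·log₂P(x,y):
  X=0: 0.52928, 0.26417, 0.12408
  X=1: 0.12408, 0.44717, 0.12408
  X=2: 0.31449, 0.31449, 0.42192
Sum of the 9 terms: H(X,Y) = 2.6638 bits

Chain rule check:
  H(X) + H(Y|X) = 1.5382 + 1.1255 = 2.6637 bits
  H(X,Y) = 2.6638 bits
✓ Chain rule verified (Δ = 0.0001 is 4-dp rounding noise: each of the three values was rounded independently).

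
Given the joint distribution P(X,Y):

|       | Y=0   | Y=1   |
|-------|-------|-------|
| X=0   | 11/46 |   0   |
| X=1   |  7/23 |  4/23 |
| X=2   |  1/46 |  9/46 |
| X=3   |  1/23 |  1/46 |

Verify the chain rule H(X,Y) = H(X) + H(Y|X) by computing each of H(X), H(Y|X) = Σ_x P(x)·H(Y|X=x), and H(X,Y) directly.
H(X) = 1.7380 bits, H(Y|X) = 0.6141 bits, H(X,Y) = 2.3521 bits

Marginal of X (row sums):
  P(X=0) = 11/46 + 0 = 11/46
  P(X=1) = 7/23 + 4/23 = 11/23
  P(X=2) = 1/46 + 9/46 = 5/23
  P(X=3) = 1/23 + 1/46 = 3/46
H(X) = -[(11/46)·log₂(11/46) + (11/23)·log₂(11/23) + (5/23)·log₂(5/23) + (3/46)·log₂(3/46)]
  = 0.49360 + 0.50893 + 0.47862 + 0.25687 = 1.7380 bits

H(Y|X) = Σ_x P(x)·H(Y|X=x):
  X=0: P(X=0) = 11/46, P(Y|X=0) = (1, 0) → H(Y|X=0) = 0.00000
  X=1: P(X=1) = 11/23, P(Y|X=1) = (7/11, 4/11) → H(Y|X=1) = 0.94566
  X=2: P(X=2) = 5/23, P(Y|X=2) = (1/10, 9/10) → H(Y|X=2) = 0.46900
  X=3: P(X=3) = 3/46, P(Y|X=3) = (2/3, 1/3) → H(Y|X=3) = 0.91830
H(Y|X) = (11/46)·0.00000 + (11/23)·0.94566 + (5/23)·0.46900 + (3/46)·0.91830 = 0.6141 bits

H(X,Y) = -Σ_{x,y} P(x,y) log₂ P(x,y). Per-cell terms -P(x,y)·log₂P(x,y):
  X=0: 0.49360, 0.00000
  X=1: 0.52232, 0.43888
  X=2: 0.12008, 0.46049
  X=3: 0.19668, 0.12008
  (cells with P = 0 contribute 0)
Sum of the 8 terms: H(X,Y) = 2.3521 bits

Chain rule check:
  H(X) + H(Y|X) = 1.7380 + 0.6141 = 2.3521 bits
  H(X,Y) = 2.3521 bits
✓ Chain rule verified.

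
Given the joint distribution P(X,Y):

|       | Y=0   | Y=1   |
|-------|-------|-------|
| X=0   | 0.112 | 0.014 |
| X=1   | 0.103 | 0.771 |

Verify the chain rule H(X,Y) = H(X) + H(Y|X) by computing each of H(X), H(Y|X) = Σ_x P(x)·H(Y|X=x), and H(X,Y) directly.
H(X) = 0.5464 bits, H(Y|X) = 0.5206 bits, H(X,Y) = 1.0670 bits

Marginal of X (row sums):
  P(X=0) = 0.112 + 0.014 = 0.126
  P(X=1) = 0.103 + 0.771 = 0.874
H(X) = -[0.126·log₂(0.126) + 0.874·log₂(0.874)]
  = 0.3766 + 0.1698 = 0.5464 bits

H(Y|X) = Σ_x P(x)·H(Y|X=x):
  X=0: P(X=0) = 0.126, P(Y|X=0) = (8/9, 1/9) → H(Y|X=0) = 0.5033
  X=1: P(X=1) = 0.874, P(Y|X=1) = (103/874, 771/874) → H(Y|X=1) = 0.5231
H(Y|X) = 0.126·0.5033 + 0.874·0.5231 = 0.5206 bits

H(X,Y) = -Σ_{x,y} P(x,y) log₂ P(x,y). Per-cell terms -P(x,y)·log₂P(x,y):
  X=0: 0.3537, 0.0862
  X=1: 0.3378, 0.2893
Sum of the 4 terms: H(X,Y) = 1.0670 bits

Chain rule check:
  H(X) + H(Y|X) = 0.5464 + 0.5206 = 1.0670 bits
  H(X,Y) = 1.0670 bits
✓ Chain rule verified.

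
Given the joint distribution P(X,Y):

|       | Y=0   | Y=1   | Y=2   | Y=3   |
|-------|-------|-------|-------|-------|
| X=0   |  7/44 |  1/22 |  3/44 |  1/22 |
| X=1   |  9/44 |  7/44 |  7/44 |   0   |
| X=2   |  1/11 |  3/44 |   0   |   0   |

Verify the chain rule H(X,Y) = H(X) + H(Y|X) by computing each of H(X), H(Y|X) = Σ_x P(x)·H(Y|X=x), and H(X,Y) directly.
H(X) = 1.4368 bits, H(Y|X) = 1.5455 bits, H(X,Y) = 2.9823 bits

Marginal of X (row sums):
  P(X=0) = 7/44 + 1/22 + 3/44 + 1/22 = 7/22
  P(X=1) = 9/44 + 7/44 + 7/44 + 0 = 23/44
  P(X=2) = 1/11 + 3/44 + 0 + 0 = 7/44
H(X) = -[(7/22)·log₂(7/22) + (23/44)·log₂(23/44) + (7/44)·log₂(7/44)]
  = 0.5257 + 0.4892 + 0.4219 = 1.4368 bits

H(Y|X) = Σ_x P(x)·H(Y|X=x):
  X=0: P(X=0) = 7/22, P(Y|X=0) = (1/2, 1/7, 3/14, 1/7) → H(Y|X=0) = 1.7783
  X=1: P(X=1) = 23/44, P(Y|X=1) = (9/23, 7/23, 7/23, 0) → H(Y|X=1) = 1.5743
  X=2: P(X=2) = 7/44, P(Y|X=2) = (4/7, 3/7, 0, 0) → H(Y|X=2) = 0.9852
H(Y|X) = (7/22)·1.7783 + (23/44)·1.5743 + (7/44)·0.9852 = 1.5455 bits

H(X,Y) = -Σ_{x,y} P(x,y) log₂ P(x,y). Per-cell terms -P(x,y)·log₂P(x,y):
  X=0: 0.4219, 0.2027, 0.2642, 0.2027
  X=1: 0.4683, 0.4219, 0.4219, 0.0000
  X=2: 0.3145, 0.2642, 0.0000, 0.0000
  (cells with P = 0 contribute 0)
Sum of the 12 terms: H(X,Y) = 2.9823 bits

Chain rule check:
  H(X) + H(Y|X) = 1.4368 + 1.5455 = 2.9823 bits
  H(X,Y) = 2.9823 bits
✓ Chain rule verified.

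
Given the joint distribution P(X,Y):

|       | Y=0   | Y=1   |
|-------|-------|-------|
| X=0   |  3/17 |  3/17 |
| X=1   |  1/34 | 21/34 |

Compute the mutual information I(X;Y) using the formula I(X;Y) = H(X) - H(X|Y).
0.2080 bits

I(X;Y) = H(X) - H(X|Y)

Marginal of X (row sums):
  P(X=0) = 3/17 + 3/17 = 6/17
  P(X=1) = 1/34 + 21/34 = 11/17
H(X) = -[(6/17)·log₂(6/17) + (11/17)·log₂(11/17)]
  = 0.5303 + 0.4064 = 0.9367 bits

Marginal of Y (column sums):
  P(Y=0) = 3/17 + 1/34 = 7/34
  P(Y=1) = 3/17 + 21/34 = 27/34
H(X|Y) = Σ_y P(y)·H(X|Y=y):
  Y=0: P(Y=0) = 7/34, P(X|Y=0) = (6/7, 1/7) → H(X|Y=0) = 0.5917
  Y=1: P(Y=1) = 27/34, P(X|Y=1) = (2/9, 7/9) → H(X|Y=1) = 0.7642
H(X|Y) = (7/34)·0.5917 + (27/34)·0.7642 = 0.7287 bits

I(X;Y) = H(X) - H(X|Y) = 0.9367 - 0.7287 = 0.2080 bits

Cross-check via I(X;Y) = H(X) + H(Y) - H(X,Y): computing H(Y) from the column sums and H(X,Y) from the 4 cells in the same way gives H(Y) = 0.7335 bits and H(X,Y) = 1.4622 bits, so
I(X;Y) = 0.9367 + 0.7335 - 1.4622 = 0.2080 bits ✓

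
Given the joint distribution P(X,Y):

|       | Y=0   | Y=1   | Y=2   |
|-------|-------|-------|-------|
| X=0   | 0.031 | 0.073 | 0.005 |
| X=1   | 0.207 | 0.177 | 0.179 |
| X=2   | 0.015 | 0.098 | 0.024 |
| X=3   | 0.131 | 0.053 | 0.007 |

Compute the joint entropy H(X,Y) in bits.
3.0333 bits

H(X,Y) = -Σ_{x,y} P(x,y) log₂ P(x,y). Per-cell terms -P(x,y)·log₂P(x,y):
  X=0: 0.1554, 0.2756, 0.0382
  X=1: 0.4704, 0.4422, 0.4443
  X=2: 0.0909, 0.3284, 0.1291
  X=3: 0.3841, 0.2246, 0.0501
Sum of the 12 terms: H(X,Y) = 3.0333 bits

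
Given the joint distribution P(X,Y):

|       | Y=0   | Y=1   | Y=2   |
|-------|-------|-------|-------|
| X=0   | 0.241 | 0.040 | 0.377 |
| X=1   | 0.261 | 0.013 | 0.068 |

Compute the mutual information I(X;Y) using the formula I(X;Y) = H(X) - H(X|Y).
0.1082 bits

I(X;Y) = H(X) - H(X|Y)

Marginal of X (row sums):
  P(X=0) = 0.241 + 0.040 + 0.377 = 0.658
  P(X=1) = 0.261 + 0.013 + 0.068 = 0.342
H(X) = -[0.658·log₂(0.658) + 0.342·log₂(0.342)]
  = 0.3973 + 0.5294 = 0.9267 bits

Marginal of Y (column sums):
  P(Y=0) = 0.241 + 0.261 = 0.502
  P(Y=1) = 0.040 + 0.013 = 0.053
  P(Y=2) = 0.377 + 0.068 = 0.445
H(X|Y) = Σ_y P(y)·H(X|Y=y):
  Y=0: P(Y=0) = 0.502, P(X|Y=0) = (241/502, 261/502) → H(X|Y=0) = 0.9989
  Y=1: P(Y=1) = 0.053, P(X|Y=1) = (40/53, 13/53) → H(X|Y=1) = 0.8037
  Y=2: P(Y=2) = 0.445, P(X|Y=2) = (377/445, 68/445) → H(X|Y=2) = 0.6168
H(X|Y) = 0.502·0.9989 + 0.053·0.8037 + 0.445·0.6168 = 0.8185 bits

I(X;Y) = H(X) - H(X|Y) = 0.9267 - 0.8185 = 0.1082 bits

Cross-check via I(X;Y) = H(X) + H(Y) - H(X,Y): computing H(Y) from the column sums and H(X,Y) from the 6 cells in the same way gives H(Y) = 1.2435 bits and H(X,Y) = 2.0620 bits, so
I(X;Y) = 0.9267 + 1.2435 - 2.0620 = 0.1082 bits ✓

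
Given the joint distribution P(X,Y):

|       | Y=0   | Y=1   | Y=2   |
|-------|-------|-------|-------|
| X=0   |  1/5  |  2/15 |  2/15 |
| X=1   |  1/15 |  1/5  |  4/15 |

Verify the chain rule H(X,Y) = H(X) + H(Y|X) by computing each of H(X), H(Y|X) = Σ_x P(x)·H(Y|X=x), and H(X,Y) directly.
H(X) = 0.9968 bits, H(Y|X) = 1.4761 bits, H(X,Y) = 2.4729 bits

Marginal of X (row sums):
  P(X=0) = 1/5 + 2/15 + 2/15 = 7/15
  P(X=1) = 1/15 + 1/5 + 4/15 = 8/15
H(X) = -[(7/15)·log₂(7/15) + (8/15)·log₂(8/15)]
  = 0.51312 + 0.48367 = 0.9968 bits

H(Y|X) = Σ_x P(x)·H(Y|X=x):
  X=0: P(X=0) = 7/15, P(Y|X=0) = (3/7, 2/7, 2/7) → H(Y|X=0) = 1.55666
  X=1: P(X=1) = 8/15, P(Y|X=1) = (1/8, 3/8, 1/2) → H(Y|X=1) = 1.40564
H(Y|X) = (7/15)·1.55666 + (8/15)·1.40564 = 1.4761 bits

H(X,Y) = -Σ_{x,y} P(x,y) log₂ P(x,y). Per-cell terms -P(x,y)·log₂P(x,y):
  X=0: 0.46439, 0.38759, 0.38759
  X=1: 0.26046, 0.46439, 0.50850
Sum of the 6 terms: H(X,Y) = 2.4729 bits

Chain rule check:
  H(X) + H(Y|X) = 0.9968 + 1.4761 = 2.4729 bits
  H(X,Y) = 2.4729 bits
✓ Chain rule verified.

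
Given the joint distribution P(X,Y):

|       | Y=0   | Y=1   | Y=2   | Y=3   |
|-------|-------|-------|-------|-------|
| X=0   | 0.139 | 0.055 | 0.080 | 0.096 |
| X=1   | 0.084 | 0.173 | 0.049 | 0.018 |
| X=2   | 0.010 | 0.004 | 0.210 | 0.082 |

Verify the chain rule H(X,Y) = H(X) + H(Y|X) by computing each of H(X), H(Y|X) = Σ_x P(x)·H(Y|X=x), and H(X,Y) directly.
H(X) = 1.5803 bits, H(Y|X) = 1.5842 bits, H(X,Y) = 3.1645 bits

Marginal of X (row sums):
  P(X=0) = 0.139 + 0.055 + 0.080 + 0.096 = 0.370
  P(X=1) = 0.084 + 0.173 + 0.049 + 0.018 = 0.324
  P(X=2) = 0.010 + 0.004 + 0.210 + 0.082 = 0.306
H(X) = -[0.370·log₂(0.370) + 0.324·log₂(0.324) + 0.306·log₂(0.306)]
  = 0.5307 + 0.5268 + 0.5228 = 1.5803 bits

H(Y|X) = Σ_x P(x)·H(Y|X=x):
  X=0: P(X=0) = 0.370, P(Y|X=0) = (139/370, 11/74, 8/37, 48/185) → H(Y|X=0) = 1.9221
  X=1: P(X=1) = 0.324, P(Y|X=1) = (7/27, 173/324, 49/324, 1/18) → H(Y|X=1) = 1.6321
  X=2: P(X=2) = 0.306, P(Y|X=2) = (5/153, 2/153, 35/51, 41/153) → H(Y|X=2) = 1.1249
H(Y|X) = 0.370·1.9221 + 0.324·1.6321 + 0.306·1.1249 = 1.5842 bits

H(X,Y) = -Σ_{x,y} P(x,y) log₂ P(x,y). Per-cell terms -P(x,y)·log₂P(x,y):
  X=0: 0.3957, 0.2301, 0.2915, 0.3246
  X=1: 0.3002, 0.4379, 0.2132, 0.1043
  X=2: 0.0664, 0.0319, 0.4728, 0.2959
Sum of the 12 terms: H(X,Y) = 3.1645 bits

Chain rule check:
  H(X) + H(Y|X) = 1.5803 + 1.5842 = 3.1645 bits
  H(X,Y) = 3.1645 bits
✓ Chain rule verified.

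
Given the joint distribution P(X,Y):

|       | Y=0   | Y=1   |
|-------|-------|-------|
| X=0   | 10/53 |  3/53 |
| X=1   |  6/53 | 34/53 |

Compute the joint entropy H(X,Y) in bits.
1.4551 bits

H(X,Y) = -Σ_{x,y} P(x,y) log₂ P(x,y). Per-cell terms -P(x,y)·log₂P(x,y):
  X=0: 0.45396, 0.23451
  X=1: 0.35581, 0.41086
Sum of the 4 terms: H(X,Y) = 1.4551 bits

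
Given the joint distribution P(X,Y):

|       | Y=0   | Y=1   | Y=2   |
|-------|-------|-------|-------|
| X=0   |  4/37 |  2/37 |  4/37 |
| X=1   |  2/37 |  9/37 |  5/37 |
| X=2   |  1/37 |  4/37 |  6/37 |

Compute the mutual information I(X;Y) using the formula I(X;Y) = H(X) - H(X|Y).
0.1153 bits

I(X;Y) = H(X) - H(X|Y)

Marginal of X (row sums):
  P(X=0) = 4/37 + 2/37 + 4/37 = 10/37
  P(X=1) = 2/37 + 9/37 + 5/37 = 16/37
  P(X=2) = 1/37 + 4/37 + 6/37 = 11/37
H(X) = -[(10/37)·log₂(10/37) + (16/37)·log₂(16/37) + (11/37)·log₂(11/37)]
  = 0.5101 + 0.5230 + 0.5203 = 1.5534 bits

Marginal of Y (column sums):
  P(Y=0) = 4/37 + 2/37 + 1/37 = 7/37
  P(Y=1) = 2/37 + 9/37 + 4/37 = 15/37
  P(Y=2) = 4/37 + 5/37 + 6/37 = 15/37
H(X|Y) = Σ_y P(y)·H(X|Y=y):
  Y=0: P(Y=0) = 7/37, P(X|Y=0) = (4/7, 2/7, 1/7) → H(X|Y=0) = 1.3788
  Y=1: P(Y=1) = 15/37, P(X|Y=1) = (2/15, 3/5, 4/15) → H(X|Y=1) = 1.3383
  Y=2: P(Y=2) = 15/37, P(X|Y=2) = (4/15, 1/3, 2/5) → H(X|Y=2) = 1.5656
H(X|Y) = (7/37)·1.3788 + (15/37)·1.3383 + (15/37)·1.5656 = 1.4381 bits

I(X;Y) = H(X) - H(X|Y) = 1.5534 - 1.4381 = 0.1153 bits

Cross-check via I(X;Y) = H(X) + H(Y) - H(X,Y): computing H(Y) from the column sums and H(X,Y) from the 9 cells in the same way gives H(Y) = 1.5106 bits and H(X,Y) = 2.9487 bits, so
I(X;Y) = 1.5534 + 1.5106 - 2.9487 = 0.1153 bits ✓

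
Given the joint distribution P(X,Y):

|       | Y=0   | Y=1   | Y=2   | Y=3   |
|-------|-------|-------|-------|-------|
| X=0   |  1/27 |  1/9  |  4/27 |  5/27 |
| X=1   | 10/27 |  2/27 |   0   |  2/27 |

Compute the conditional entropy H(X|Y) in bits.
0.5826 bits

H(X|Y) = H(X,Y) - H(Y)

H(X,Y) = -Σ_{x,y} P(x,y) log₂ P(x,y). Per-cell terms -P(x,y)·log₂P(x,y):
  X=0: 0.17611, 0.35221, 0.40813, 0.45055
  X=1: 0.53073, 0.27814, 0.00000, 0.27814
  (cells with P = 0 contribute 0)
Sum of the 8 terms: H(X,Y) = 2.4740 bits

Marginal of Y (column sums):
  P(Y=0) = 1/27 + 10/27 = 11/27
  P(Y=1) = 1/9 + 2/27 = 5/27
  P(Y=2) = 4/27 + 0 = 4/27
  P(Y=3) = 5/27 + 2/27 = 7/27
H(Y) = -[(11/27)·log₂(11/27) + (5/27)·log₂(5/27) + (4/27)·log₂(4/27) + (7/27)·log₂(7/27)]
  = 0.52778 + 0.45055 + 0.40813 + 0.50492 = 1.8914 bits

H(X|Y) = H(X,Y) - H(Y) = 2.4740 - 1.8914 = 0.5826 bits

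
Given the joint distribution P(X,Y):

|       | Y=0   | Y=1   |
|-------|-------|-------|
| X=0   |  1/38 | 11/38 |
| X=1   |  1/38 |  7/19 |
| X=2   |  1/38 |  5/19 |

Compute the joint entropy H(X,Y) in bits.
1.9696 bits

H(X,Y) = -Σ_{x,y} P(x,y) log₂ P(x,y). Per-cell terms -P(x,y)·log₂P(x,y):
  X=0: 0.13810, 0.51772
  X=1: 0.13810, 0.53074
  X=2: 0.13810, 0.50684
Sum of the 6 terms: H(X,Y) = 1.9696 bits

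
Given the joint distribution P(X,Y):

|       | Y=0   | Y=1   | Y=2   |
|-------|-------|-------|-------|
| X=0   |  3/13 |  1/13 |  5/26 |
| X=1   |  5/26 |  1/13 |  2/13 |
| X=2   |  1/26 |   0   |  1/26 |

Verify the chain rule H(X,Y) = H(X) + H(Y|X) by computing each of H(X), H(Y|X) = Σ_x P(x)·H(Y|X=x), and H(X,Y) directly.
H(X) = 1.3097 bits, H(Y|X) = 1.4396 bits, H(X,Y) = 2.7493 bits

Marginal of X (row sums):
  P(X=0) = 3/13 + 1/13 + 5/26 = 1/2
  P(X=1) = 5/26 + 1/13 + 2/13 = 11/26
  P(X=2) = 1/26 + 0 + 1/26 = 1/13
H(X) = -[(1/2)·log₂(1/2) + (11/26)·log₂(11/26) + (1/13)·log₂(1/13)]
  = 0.50000 + 0.52504 + 0.28465 = 1.3097 bits

H(Y|X) = Σ_x P(x)·H(Y|X=x):
  X=0: P(X=0) = 1/2, P(Y|X=0) = (6/13, 2/13, 5/13) → H(Y|X=0) = 1.46048
  X=1: P(X=1) = 11/26, P(Y|X=1) = (5/11, 2/11, 4/11) → H(Y|X=1) = 1.49492
  X=2: P(X=2) = 1/13, P(Y|X=2) = (1/2, 0, 1/2) → H(Y|X=2) = 1.00000
H(Y|X) = (1/2)·1.46048 + (11/26)·1.49492 + (1/13)·1.00000 = 1.4396 bits

H(X,Y) = -Σ_{x,y} P(x,y) log₂ P(x,y). Per-cell terms -P(x,y)·log₂P(x,y):
  X=0: 0.48819, 0.28465, 0.45741
  X=1: 0.45741, 0.28465, 0.41545
  X=2: 0.18079, 0.00000, 0.18079
  (cells with P = 0 contribute 0)
Sum of the 9 terms: H(X,Y) = 2.7493 bits

Chain rule check:
  H(X) + H(Y|X) = 1.3097 + 1.4396 = 2.7493 bits
  H(X,Y) = 2.7493 bits
✓ Chain rule verified.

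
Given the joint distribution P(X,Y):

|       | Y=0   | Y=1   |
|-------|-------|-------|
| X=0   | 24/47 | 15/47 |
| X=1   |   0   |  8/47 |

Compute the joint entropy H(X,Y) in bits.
1.4558 bits

H(X,Y) = -Σ_{x,y} P(x,y) log₂ P(x,y). Per-cell terms -P(x,y)·log₂P(x,y):
  X=0: 0.4951, 0.5259
  X=1: 0.0000, 0.4348
  (cells with P = 0 contribute 0)
Sum of the 4 terms: H(X,Y) = 1.4558 bits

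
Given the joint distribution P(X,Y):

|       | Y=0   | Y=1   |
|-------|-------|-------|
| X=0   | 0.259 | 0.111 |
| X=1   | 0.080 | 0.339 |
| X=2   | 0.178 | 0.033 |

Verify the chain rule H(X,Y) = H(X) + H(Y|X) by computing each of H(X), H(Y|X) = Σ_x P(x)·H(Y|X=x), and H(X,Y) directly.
H(X) = 1.5302 bits, H(Y|X) = 0.7528 bits, H(X,Y) = 2.2830 bits

Marginal of X (row sums):
  P(X=0) = 0.259 + 0.111 = 0.370
  P(X=1) = 0.080 + 0.339 = 0.419
  P(X=2) = 0.178 + 0.033 = 0.211
H(X) = -[0.370·log₂(0.370) + 0.419·log₂(0.419) + 0.211·log₂(0.211)]
  = 0.53073 + 0.52584 + 0.47363 = 1.5302 bits

H(Y|X) = Σ_x P(x)·H(Y|X=x):
  X=0: P(X=0) = 0.370, P(Y|X=0) = (7/10, 3/10) → H(Y|X=0) = 0.88129
  X=1: P(X=1) = 0.419, P(Y|X=1) = (80/419, 339/419) → H(Y|X=1) = 0.70341
  X=2: P(X=2) = 0.211, P(Y|X=2) = (178/211, 33/211) → H(Y|X=2) = 0.62562
H(Y|X) = 0.370·0.88129 + 0.419·0.70341 + 0.211·0.62562 = 0.7528 bits

H(X,Y) = -Σ_{x,y} P(x,y) log₂ P(x,y). Per-cell terms -P(x,y)·log₂P(x,y):
  X=0: 0.50478, 0.35202
  X=1: 0.29151, 0.52906
  X=2: 0.44323, 0.16241
Sum of the 6 terms: H(X,Y) = 2.2830 bits

Chain rule check:
  H(X) + H(Y|X) = 1.5302 + 0.7528 = 2.2830 bits
  H(X,Y) = 2.2830 bits
✓ Chain rule verified.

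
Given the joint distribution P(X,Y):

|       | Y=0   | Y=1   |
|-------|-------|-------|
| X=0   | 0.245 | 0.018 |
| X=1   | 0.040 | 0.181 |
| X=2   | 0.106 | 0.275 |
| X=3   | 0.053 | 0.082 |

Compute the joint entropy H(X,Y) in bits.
2.6094 bits

H(X,Y) = -Σ_{x,y} P(x,y) log₂ P(x,y). Per-cell terms -P(x,y)·log₂P(x,y):
  X=0: 0.4971, 0.1043
  X=1: 0.1858, 0.4463
  X=2: 0.3432, 0.5122
  X=3: 0.2246, 0.2959
Sum of the 8 terms: H(X,Y) = 2.6094 bits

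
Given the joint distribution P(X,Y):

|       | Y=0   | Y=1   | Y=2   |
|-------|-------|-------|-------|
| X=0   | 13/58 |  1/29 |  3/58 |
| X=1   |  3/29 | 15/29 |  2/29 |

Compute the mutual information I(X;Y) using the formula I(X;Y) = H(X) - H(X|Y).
0.2938 bits

I(X;Y) = H(X) - H(X|Y)

Marginal of X (row sums):
  P(X=0) = 13/58 + 1/29 + 3/58 = 9/29
  P(X=1) = 3/29 + 15/29 + 2/29 = 20/29
H(X) = -[(9/29)·log₂(9/29) + (20/29)·log₂(20/29)]
  = 0.52388 + 0.36969 = 0.89357 bits

Marginal of Y (column sums):
  P(Y=0) = 13/58 + 3/29 = 19/58
  P(Y=1) = 1/29 + 15/29 = 16/29
  P(Y=2) = 3/58 + 2/29 = 7/58
H(X|Y) = Σ_y P(y)·H(X|Y=y):
  Y=0: P(Y=0) = 19/58, P(X|Y=0) = (13/19, 6/19) → H(X|Y=0) = 0.89974
  Y=1: P(Y=1) = 16/29, P(X|Y=1) = (1/16, 15/16) → H(X|Y=1) = 0.33729
  Y=2: P(Y=2) = 7/58, P(X|Y=2) = (3/7, 4/7) → H(X|Y=2) = 0.98523
H(X|Y) = (19/58)·0.89974 + (16/29)·0.33729 + (7/58)·0.98523 = 0.59974 bits

I(X;Y) = H(X) - H(X|Y) = 0.89357 - 0.59974 = 0.2938 bits

Cross-check via I(X;Y) = H(X) + H(Y) - H(X,Y): computing H(Y) from the column sums and H(X,Y) from the 6 cells in the same way gives H(Y) = 1.36898 bits and H(X,Y) = 1.96872 bits, so
I(X;Y) = 0.89357 + 1.36898 - 1.96872 = 0.2938 bits ✓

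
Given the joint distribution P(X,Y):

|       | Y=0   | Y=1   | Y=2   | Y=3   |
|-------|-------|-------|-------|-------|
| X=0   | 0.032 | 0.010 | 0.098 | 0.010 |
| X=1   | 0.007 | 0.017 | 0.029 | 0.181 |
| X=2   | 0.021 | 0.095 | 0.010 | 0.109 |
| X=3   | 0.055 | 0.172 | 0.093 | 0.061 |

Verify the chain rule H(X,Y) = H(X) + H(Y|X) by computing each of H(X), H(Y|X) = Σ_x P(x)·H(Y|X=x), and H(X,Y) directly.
H(X) = 1.9223 bits, H(Y|X) = 1.5288 bits, H(X,Y) = 3.4511 bits

Marginal of X (row sums):
  P(X=0) = 0.032 + 0.010 + 0.098 + 0.010 = 0.150
  P(X=1) = 0.007 + 0.017 + 0.029 + 0.181 = 0.234
  P(X=2) = 0.021 + 0.095 + 0.010 + 0.109 = 0.235
  P(X=3) = 0.055 + 0.172 + 0.093 + 0.061 = 0.381
H(X) = -[0.150·log₂(0.150) + 0.234·log₂(0.234) + 0.235·log₂(0.235) + 0.381·log₂(0.381)]
  = 0.410545 + 0.490328 + 0.490978 + 0.530404 = 1.9223 bits

H(Y|X) = Σ_x P(x)·H(Y|X=x):
  X=0: P(X=0) = 0.150, P(Y|X=0) = (16/75, 1/15, 49/75, 1/15) → H(Y|X=0) = 1.397618
  X=1: P(X=1) = 0.234, P(Y|X=1) = (7/234, 17/234, 29/234, 181/234) → H(Y|X=1) = 1.086211
  X=2: P(X=2) = 0.235, P(Y|X=2) = (21/235, 19/47, 2/47, 109/235) → H(Y|X=2) = 1.547469
  X=3: P(X=3) = 0.381, P(Y|X=3) = (55/381, 172/381, 31/127, 61/381) → H(Y|X=3) = 1.840815
H(Y|X) = 0.150·1.397618 + 0.234·1.086211 + 0.235·1.547469 + 0.381·1.840815 = 1.5288 bits

H(X,Y) = -Σ_{x,y} P(x,y) log₂ P(x,y). Per-cell terms -P(x,y)·log₂P(x,y):
  X=0: 0.158905, 0.066439, 0.328405, 0.066439
  X=1: 0.050109, 0.099931, 0.148126, 0.446335
  X=2: 0.117043, 0.322613, 0.066439, 0.348538
  X=3: 0.230143, 0.436797, 0.318676, 0.246138
Sum of the 16 terms: H(X,Y) = 3.4511 bits

Chain rule check:
  H(X) + H(Y|X) = 1.9223 + 1.5288 = 3.4511 bits
  H(X,Y) = 3.4511 bits
✓ Chain rule verified.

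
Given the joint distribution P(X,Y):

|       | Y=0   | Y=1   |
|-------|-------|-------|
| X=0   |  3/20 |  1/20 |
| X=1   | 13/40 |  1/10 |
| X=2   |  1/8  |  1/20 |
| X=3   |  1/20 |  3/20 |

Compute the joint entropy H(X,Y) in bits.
2.7036 bits

H(X,Y) = -Σ_{x,y} P(x,y) log₂ P(x,y). Per-cell terms -P(x,y)·log₂P(x,y):
  X=0: 0.410545, 0.216096
  X=1: 0.526984, 0.332193
  X=2: 0.375000, 0.216096
  X=3: 0.216096, 0.410545
Sum of the 8 terms: H(X,Y) = 2.7036 bits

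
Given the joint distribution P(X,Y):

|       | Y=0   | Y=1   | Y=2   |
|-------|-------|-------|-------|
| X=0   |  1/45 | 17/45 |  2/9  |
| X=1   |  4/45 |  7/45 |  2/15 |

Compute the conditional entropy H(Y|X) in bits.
1.2939 bits

H(Y|X) = H(X,Y) - H(X)

H(X,Y) = -Σ_{x,y} P(x,y) log₂ P(x,y). Per-cell terms -P(x,y)·log₂P(x,y):
  X=0: 0.12204, 0.53055, 0.48221
  X=1: 0.31039, 0.41759, 0.38759
Sum of the 6 terms: H(X,Y) = 2.2504 bits

Marginal of X (row sums):
  P(X=0) = 1/45 + 17/45 + 2/9 = 28/45
  P(X=1) = 4/45 + 7/45 + 2/15 = 17/45
H(X) = -[(28/45)·log₂(28/45) + (17/45)·log₂(17/45)]
  = 0.42591 + 0.53055 = 0.9565 bits

H(Y|X) = H(X,Y) - H(X) = 2.2504 - 0.9565 = 1.2939 bits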